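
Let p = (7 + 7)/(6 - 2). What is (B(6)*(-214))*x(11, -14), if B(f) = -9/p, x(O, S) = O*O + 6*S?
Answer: 142524/7 ≈ 20361.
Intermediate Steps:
p = 7/2 (p = 14/4 = 14*(1/4) = 7/2 ≈ 3.5000)
x(O, S) = O**2 + 6*S
B(f) = -18/7 (B(f) = -9/7/2 = -9*2/7 = -18/7)
(B(6)*(-214))*x(11, -14) = (-18/7*(-214))*(11**2 + 6*(-14)) = 3852*(121 - 84)/7 = (3852/7)*37 = 142524/7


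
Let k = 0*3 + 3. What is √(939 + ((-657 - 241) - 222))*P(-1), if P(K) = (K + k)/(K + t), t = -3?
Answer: -I*√181/2 ≈ -6.7268*I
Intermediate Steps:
k = 3 (k = 0 + 3 = 3)
P(K) = (3 + K)/(-3 + K) (P(K) = (K + 3)/(K - 3) = (3 + K)/(-3 + K))
√(939 + ((-657 - 241) - 222))*P(-1) = √(939 + ((-657 - 241) - 222))*((3 - 1)/(-3 - 1)) = √(939 + (-898 - 222))*(2/(-4)) = √(939 - 1120)*(-¼*2) = √(-181)*(-½) = (I*√181)*(-½) = -I*√181/2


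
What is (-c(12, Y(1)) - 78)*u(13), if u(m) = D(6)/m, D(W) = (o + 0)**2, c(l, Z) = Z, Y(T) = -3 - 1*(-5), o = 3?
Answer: -720/13 ≈ -55.385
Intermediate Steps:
Y(T) = 2 (Y(T) = -3 + 5 = 2)
D(W) = 9 (D(W) = (3 + 0)**2 = 3**2 = 9)
u(m) = 9/m
(-c(12, Y(1)) - 78)*u(13) = (-1*2 - 78)*(9/13) = (-2 - 78)*(9*(1/13)) = -80*9/13 = -720/13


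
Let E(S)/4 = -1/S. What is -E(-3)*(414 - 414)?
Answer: 0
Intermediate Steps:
E(S) = -4/S (E(S) = 4*(-1/S) = -4/S)
-E(-3)*(414 - 414) = -(-4/(-3))*(414 - 414) = -(-4*(-1/3))*0 = -4*0/3 = -1*0 = 0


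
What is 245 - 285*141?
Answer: -39940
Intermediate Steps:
245 - 285*141 = 245 - 40185 = -39940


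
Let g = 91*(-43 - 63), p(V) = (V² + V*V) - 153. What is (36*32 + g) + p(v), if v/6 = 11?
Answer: 65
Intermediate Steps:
v = 66 (v = 6*11 = 66)
p(V) = -153 + 2*V² (p(V) = (V² + V²) - 153 = 2*V² - 153 = -153 + 2*V²)
g = -9646 (g = 91*(-106) = -9646)
(36*32 + g) + p(v) = (36*32 - 9646) + (-153 + 2*66²) = (1152 - 9646) + (-153 + 2*4356) = -8494 + (-153 + 8712) = -8494 + 8559 = 65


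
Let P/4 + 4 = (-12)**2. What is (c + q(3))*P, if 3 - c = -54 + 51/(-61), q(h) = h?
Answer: 2078160/61 ≈ 34068.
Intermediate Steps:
c = 3528/61 (c = 3 - (-54 + 51/(-61)) = 3 - (-54 + 51*(-1/61)) = 3 - (-54 - 51/61) = 3 - 1*(-3345/61) = 3 + 3345/61 = 3528/61 ≈ 57.836)
P = 560 (P = -16 + 4*(-12)**2 = -16 + 4*144 = -16 + 576 = 560)
(c + q(3))*P = (3528/61 + 3)*560 = (3711/61)*560 = 2078160/61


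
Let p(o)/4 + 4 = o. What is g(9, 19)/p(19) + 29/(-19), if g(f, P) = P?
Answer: -1379/1140 ≈ -1.2096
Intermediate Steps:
p(o) = -16 + 4*o
g(9, 19)/p(19) + 29/(-19) = 19/(-16 + 4*19) + 29/(-19) = 19/(-16 + 76) + 29*(-1/19) = 19/60 - 29/19 = -1379/1140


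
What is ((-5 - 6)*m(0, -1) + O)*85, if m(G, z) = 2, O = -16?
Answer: -3230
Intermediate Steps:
((-5 - 6)*m(0, -1) + O)*85 = ((-5 - 6)*2 - 16)*85 = (-11*2 - 16)*85 = (-22 - 16)*85 = -38*85 = -3230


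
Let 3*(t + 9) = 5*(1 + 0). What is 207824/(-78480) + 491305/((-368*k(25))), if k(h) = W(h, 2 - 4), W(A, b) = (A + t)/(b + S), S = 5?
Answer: -21941996681/95667120 ≈ -229.36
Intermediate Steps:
t = -22/3 (t = -9 + (5*(1 + 0))/3 = -9 + (5*1)/3 = -9 + (⅓)*5 = -9 + 5/3 = -22/3 ≈ -7.3333)
W(A, b) = (-22/3 + A)/(5 + b) (W(A, b) = (A - 22/3)/(b + 5) = (-22/3 + A)/(5 + b))
k(h) = -22/9 + h/3 (k(h) = (-22/3 + h)/(5 + (2 - 4)) = (-22/3 + h)/(5 - 2) = (-22/3 + h)/3 = -22/9 + h/3)
207824/(-78480) + 491305/((-368*k(25))) = 207824/(-78480) + 491305/((-368*(-22/9 + (⅓)*25))) = 207824*(-1/78480) + 491305/((-368*(-22/9 + 25/3))) = -12989/4905 + 491305/((-368*53/9)) = -12989/4905 + 491305/(-19504/9) = -12989/4905 + 491305*(-9/19504) = -12989/4905 - 4421745/19504 = -21941996681/95667120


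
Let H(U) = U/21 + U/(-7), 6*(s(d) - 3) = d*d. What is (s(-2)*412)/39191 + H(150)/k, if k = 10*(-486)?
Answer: 2765599/66663891 ≈ 0.041486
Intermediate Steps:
s(d) = 3 + d**2/6 (s(d) = 3 + (d*d)/6 = 3 + d**2/6)
k = -4860
H(U) = -2*U/21 (H(U) = U*(1/21) + U*(-1/7) = U/21 - U/7 = -2*U/21)
(s(-2)*412)/39191 + H(150)/k = ((3 + (1/6)*(-2)**2)*412)/39191 - 2/21*150/(-4860) = ((3 + (1/6)*4)*412)*(1/39191) - 100/7*(-1/4860) = ((3 + 2/3)*412)*(1/39191) + 5/1701 = ((11/3)*412)*(1/39191) + 5/1701 = (4532/3)*(1/39191) + 5/1701 = 4532/117573 + 5/1701 = 2765599/66663891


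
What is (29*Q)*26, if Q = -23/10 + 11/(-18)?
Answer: -98774/45 ≈ -2195.0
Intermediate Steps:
Q = -131/45 (Q = -23*⅒ + 11*(-1/18) = -23/10 - 11/18 = -131/45 ≈ -2.9111)
(29*Q)*26 = (29*(-131/45))*26 = -3799/45*26 = -98774/45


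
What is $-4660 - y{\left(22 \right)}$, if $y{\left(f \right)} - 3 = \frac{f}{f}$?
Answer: $-4664$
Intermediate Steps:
$y{\left(f \right)} = 4$ ($y{\left(f \right)} = 3 + \frac{f}{f} = 3 + 1 = 4$)
$-4660 - y{\left(22 \right)} = -4660 - 4 = -4664$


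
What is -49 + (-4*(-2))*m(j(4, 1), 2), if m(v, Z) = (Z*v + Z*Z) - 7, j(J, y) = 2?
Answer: -41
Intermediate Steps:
m(v, Z) = -7 + Z² + Z*v (m(v, Z) = (Z*v + Z²) - 7 = (Z² + Z*v) - 7 = -7 + Z² + Z*v)
-49 + (-4*(-2))*m(j(4, 1), 2) = -49 + (-4*(-2))*(-7 + 2² + 2*2) = -49 + (-1*(-8))*(-7 + 4 + 4) = -49 + 8*1 = -49 + 8 = -41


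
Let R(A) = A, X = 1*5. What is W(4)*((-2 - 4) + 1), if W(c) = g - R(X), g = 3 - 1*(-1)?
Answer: 5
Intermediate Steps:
X = 5
g = 4 (g = 3 + 1 = 4)
W(c) = -1 (W(c) = 4 - 1*5 = 4 - 5 = -1)
W(4)*((-2 - 4) + 1) = -((-2 - 4) + 1) = -(-6 + 1) = -1*(-5) = 5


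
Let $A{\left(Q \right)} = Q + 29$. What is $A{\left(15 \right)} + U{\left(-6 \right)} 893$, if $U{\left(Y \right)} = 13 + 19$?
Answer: $28620$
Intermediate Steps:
$A{\left(Q \right)} = 29 + Q$
$U{\left(Y \right)} = 32$
$A{\left(15 \right)} + U{\left(-6 \right)} 893 = \left(29 + 15\right) + 32 \cdot 893 = 44 + 28576 = 28620$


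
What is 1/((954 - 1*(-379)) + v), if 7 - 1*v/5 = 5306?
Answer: -1/25162 ≈ -3.9742e-5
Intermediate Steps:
v = -26495 (v = 35 - 5*5306 = 35 - 26530 = -26495)
1/((954 - 1*(-379)) + v) = 1/((954 - 1*(-379)) - 26495) = 1/((954 + 379) - 26495) = 1/(1333 - 26495) = 1/(-25162) = -1/25162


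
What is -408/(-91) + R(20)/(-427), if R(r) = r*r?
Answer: 19688/5551 ≈ 3.5467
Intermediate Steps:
R(r) = r²
-408/(-91) + R(20)/(-427) = -408/(-91) + 20²/(-427) = -408*(-1/91) + 400*(-1/427) = 408/91 - 400/427 = 19688/5551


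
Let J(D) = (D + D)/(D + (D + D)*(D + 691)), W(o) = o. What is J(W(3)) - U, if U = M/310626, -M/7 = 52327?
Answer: 169798891/143819838 ≈ 1.1806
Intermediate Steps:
M = -366289 (M = -7*52327 = -366289)
U = -366289/310626 ≈ -1.1792
J(D) = 2*D/(D + 2*D*(691 + D)) (J(D) = (2*D)/(D + (2*D)*(691 + D)) = (2*D)/(D + 2*D*(691 + D)) = 2*D/(D + 2*D*(691 + D)))
J(W(3)) - U = 2/(1383 + 2*3) - 1*(-366289/310626) = 2/(1383 + 6) + 366289/310626 = 2/1389 + 366289/310626 = 169798891/143819838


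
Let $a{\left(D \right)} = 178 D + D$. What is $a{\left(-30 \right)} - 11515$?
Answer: $-16885$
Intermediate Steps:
$a{\left(D \right)} = 179 D$
$a{\left(-30 \right)} - 11515 = 179 \left(-30\right) - 11515 = -5370 - 11515 = -16885$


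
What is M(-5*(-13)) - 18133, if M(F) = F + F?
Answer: -18003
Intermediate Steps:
M(F) = 2*F
M(-5*(-13)) - 18133 = 2*(-5*(-13)) - 18133 = 2*65 - 18133 = 130 - 18133 = -18003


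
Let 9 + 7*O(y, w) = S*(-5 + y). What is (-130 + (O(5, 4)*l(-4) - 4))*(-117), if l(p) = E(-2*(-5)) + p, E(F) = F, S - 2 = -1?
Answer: 116064/7 ≈ 16581.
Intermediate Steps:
S = 1 (S = 2 - 1 = 1)
O(y, w) = -2 + y/7 (O(y, w) = -9/7 + (1*(-5 + y))/7 = -9/7 + (-5 + y)/7 = -9/7 + (-5/7 + y/7) = -2 + y/7)
l(p) = 10 + p (l(p) = -2*(-5) + p = 10 + p)
(-130 + (O(5, 4)*l(-4) - 4))*(-117) = (-130 + ((-2 + (⅐)*5)*(10 - 4) - 4))*(-117) = (-130 + ((-2 + 5/7)*6 - 4))*(-117) = (-130 + (-9/7*6 - 4))*(-117) = (-130 + (-54/7 - 4))*(-117) = (-130 - 82/7)*(-117) = -992/7*(-117) = 116064/7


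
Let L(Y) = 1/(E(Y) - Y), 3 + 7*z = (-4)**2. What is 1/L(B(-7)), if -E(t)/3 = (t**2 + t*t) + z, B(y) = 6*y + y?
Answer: -100538/7 ≈ -14363.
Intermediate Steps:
z = 13/7 (z = -3/7 + (1/7)*(-4)**2 = -3/7 + (1/7)*16 = -3/7 + 16/7 = 13/7 ≈ 1.8571)
B(y) = 7*y
E(t) = -39/7 - 6*t**2 (E(t) = -3*((t**2 + t*t) + 13/7) = -3*((t**2 + t**2) + 13/7) = -3*(2*t**2 + 13/7) = -3*(13/7 + 2*t**2) = -39/7 - 6*t**2)
L(Y) = 1/(-39/7 - Y - 6*Y**2) (L(Y) = 1/((-39/7 - 6*Y**2) - Y) = 1/(-39/7 - Y - 6*Y**2))
1/L(B(-7)) = 1/(-7/(39 + 7*(7*(-7)) + 42*(7*(-7))**2)) = 1/(-7/(39 + 7*(-49) + 42*(-49)**2)) = 1/(-7/(39 - 343 + 42*2401)) = 1/(-7/(39 - 343 + 100842)) = 1/(-7/100538) = -100538/7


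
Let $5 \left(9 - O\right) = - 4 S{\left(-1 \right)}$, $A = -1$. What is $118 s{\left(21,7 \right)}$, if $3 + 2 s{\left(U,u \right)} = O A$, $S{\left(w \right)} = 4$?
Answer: $- \frac{4484}{5} \approx -896.8$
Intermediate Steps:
$O = \frac{61}{5}$ ($O = 9 - \frac{\left(-4\right) 4}{5} = 9 - - \frac{16}{5} = 9 + \frac{16}{5} = \frac{61}{5} \approx 12.2$)
$s{\left(U,u \right)} = - \frac{38}{5}$ ($s{\left(U,u \right)} = - \frac{3}{2} + \frac{\frac{61}{5} \left(-1\right)}{2} = - \frac{3}{2} + \frac{1}{2} \left(- \frac{61}{5}\right) = - \frac{3}{2} - \frac{61}{10} = - \frac{38}{5}$)
$118 s{\left(21,7 \right)} = 118 \left(- \frac{38}{5}\right) = - \frac{4484}{5}$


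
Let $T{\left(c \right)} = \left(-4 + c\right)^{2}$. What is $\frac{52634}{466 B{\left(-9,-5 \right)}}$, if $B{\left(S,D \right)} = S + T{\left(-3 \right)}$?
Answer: $\frac{26317}{9320} \approx 2.8237$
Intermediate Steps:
$B{\left(S,D \right)} = 49 + S$ ($B{\left(S,D \right)} = S + \left(-4 - 3\right)^{2} = S + \left(-7\right)^{2} = S + 49 = 49 + S$)
$\frac{52634}{466 B{\left(-9,-5 \right)}} = \frac{52634}{466 \left(49 - 9\right)} = \frac{52634}{466 \cdot 40} = \frac{52634}{18640} = 52634 \cdot \frac{1}{18640} = \frac{26317}{9320}$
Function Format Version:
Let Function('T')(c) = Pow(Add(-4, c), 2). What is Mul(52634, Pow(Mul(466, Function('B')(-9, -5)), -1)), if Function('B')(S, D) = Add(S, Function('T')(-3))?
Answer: Rational(26317, 9320) ≈ 2.8237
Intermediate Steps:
Function('B')(S, D) = Add(49, S) (Function('B')(S, D) = Add(S, Pow(Add(-4, -3), 2)) = Add(S, Pow(-7, 2)) = Add(S, 49) = Add(49, S))
Mul(52634, Pow(Mul(466, Function('B')(-9, -5)), -1)) = Mul(52634, Pow(Mul(466, Add(49, -9)), -1)) = Mul(52634, Pow(Mul(466, 40), -1)) = Mul(52634, Pow(18640, -1)) = Mul(52634, Rational(1, 18640)) = Rational(26317, 9320)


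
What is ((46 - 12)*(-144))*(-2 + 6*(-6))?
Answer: 186048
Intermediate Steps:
((46 - 12)*(-144))*(-2 + 6*(-6)) = (34*(-144))*(-2 - 36) = -4896*(-38) = 186048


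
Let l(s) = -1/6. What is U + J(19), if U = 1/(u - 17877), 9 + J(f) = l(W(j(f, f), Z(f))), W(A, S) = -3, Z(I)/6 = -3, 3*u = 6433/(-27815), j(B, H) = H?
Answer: -20511724765/2237629047 ≈ -9.1667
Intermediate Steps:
u = -6433/83445 (u = (6433/(-27815))/3 = (6433*(-1/27815))/3 = (⅓)*(-6433/27815) = -6433/83445 ≈ -0.077093)
Z(I) = -18 (Z(I) = 6*(-3) = -18)
l(s) = -⅙ (l(s) = -1*⅙ = -⅙)
J(f) = -55/6 (J(f) = -9 - ⅙ = -55/6)
U = -83445/1491752698 (U = 1/(-6433/83445 - 17877) = 1/(-1491752698/83445) = -83445/1491752698 ≈ -5.5938e-5)
U + J(19) = -83445/1491752698 - 55/6 = -20511724765/2237629047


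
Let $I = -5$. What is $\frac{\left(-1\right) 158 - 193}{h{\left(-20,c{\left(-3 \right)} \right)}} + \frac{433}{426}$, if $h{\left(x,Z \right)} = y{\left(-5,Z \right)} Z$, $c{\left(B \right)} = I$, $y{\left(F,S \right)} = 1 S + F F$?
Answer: $\frac{96413}{21300} \approx 4.5264$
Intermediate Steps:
$y{\left(F,S \right)} = S + F^{2}$
$c{\left(B \right)} = -5$
$h{\left(x,Z \right)} = Z \left(25 + Z\right)$ ($h{\left(x,Z \right)} = \left(Z + \left(-5\right)^{2}\right) Z = \left(Z + 25\right) Z = \left(25 + Z\right) Z = Z \left(25 + Z\right)$)
$\frac{\left(-1\right) 158 - 193}{h{\left(-20,c{\left(-3 \right)} \right)}} + \frac{433}{426} = \frac{\left(-1\right) 158 - 193}{\left(-5\right) \left(25 - 5\right)} + \frac{433}{426} = \frac{-158 - 193}{\left(-5\right) 20} + 433 \cdot \frac{1}{426} = - \frac{351}{-100} + \frac{433}{426} = \left(-351\right) \left(- \frac{1}{100}\right) + \frac{433}{426} = \frac{351}{100} + \frac{433}{426} = \frac{96413}{21300}$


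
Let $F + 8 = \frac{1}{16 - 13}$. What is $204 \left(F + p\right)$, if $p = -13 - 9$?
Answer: $-6052$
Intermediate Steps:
$F = - \frac{23}{3}$ ($F = -8 + \frac{1}{16 - 13} = -8 + \frac{1}{3} = - \frac{23}{3} \approx -7.6667$)
$p = -22$ ($p = -13 - 9 = -22$)
$204 \left(F + p\right) = 204 \left(- \frac{23}{3} - 22\right) = 204 \left(- \frac{89}{3}\right) = -6052$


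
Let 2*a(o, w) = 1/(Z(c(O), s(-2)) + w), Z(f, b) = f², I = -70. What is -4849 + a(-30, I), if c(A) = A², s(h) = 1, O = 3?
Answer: -106677/22 ≈ -4849.0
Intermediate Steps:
a(o, w) = 1/(2*(81 + w)) (a(o, w) = 1/(2*((3²)² + w)) = 1/(2*(9² + w)) = 1/(2*(81 + w)))
-4849 + a(-30, I) = -4849 + 1/(2*(81 - 70)) = -4849 + (½)/11 = -4849 + (½)*(1/11) = -4849 + 1/22 = -106677/22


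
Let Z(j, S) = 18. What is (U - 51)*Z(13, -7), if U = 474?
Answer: 7614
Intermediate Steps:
(U - 51)*Z(13, -7) = (474 - 51)*18 = 423*18 = 7614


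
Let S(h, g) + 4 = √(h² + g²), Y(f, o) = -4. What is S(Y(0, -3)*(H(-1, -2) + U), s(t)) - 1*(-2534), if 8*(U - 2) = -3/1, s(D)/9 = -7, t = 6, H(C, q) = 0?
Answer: 2530 + √16045/2 ≈ 2593.3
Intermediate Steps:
s(D) = -63 (s(D) = 9*(-7) = -63)
U = 13/8 (U = 2 + (-3/1)/8 = 2 + (-3*1)/8 = 2 + (⅛)*(-3) = 2 - 3/8 = 13/8 ≈ 1.6250)
S(h, g) = -4 + √(g² + h²) (S(h, g) = -4 + √(h² + g²) = -4 + √(g² + h²))
S(Y(0, -3)*(H(-1, -2) + U), s(t)) - 1*(-2534) = (-4 + √((-63)² + (-4*(0 + 13/8))²)) - 1*(-2534) = (-4 + √(3969 + (-4*13/8)²)) + 2534 = (-4 + √(3969 + (-13/2)²)) + 2534 = (-4 + √(3969 + 169/4)) + 2534 = (-4 + √(16045/4)) + 2534 = (-4 + √16045/2) + 2534 = 2530 + √16045/2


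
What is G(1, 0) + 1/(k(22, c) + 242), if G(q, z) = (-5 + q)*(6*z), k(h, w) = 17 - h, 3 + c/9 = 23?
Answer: 1/237 ≈ 0.0042194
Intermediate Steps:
c = 180 (c = -27 + 9*23 = -27 + 207 = 180)
G(q, z) = 6*z*(-5 + q)
G(1, 0) + 1/(k(22, c) + 242) = 6*0*(-5 + 1) + 1/((17 - 1*22) + 242) = 6*0*(-4) + 1/((17 - 22) + 242) = 0 + 1/(-5 + 242) = 0 + 1/237 = 1/237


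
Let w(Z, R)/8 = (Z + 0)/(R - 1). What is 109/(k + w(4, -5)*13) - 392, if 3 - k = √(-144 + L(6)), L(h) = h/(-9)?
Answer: (-392*√1302 + 78335*I)/(√1302 - 199*I) ≈ -393.59 + 0.28847*I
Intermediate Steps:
w(Z, R) = 8*Z/(-1 + R) (w(Z, R) = 8*((Z + 0)/(R - 1)) = 8*(Z/(-1 + R)) = 8*Z/(-1 + R))
L(h) = -h/9 (L(h) = h*(-⅑) = -h/9)
k = 3 - I*√1302/3 (k = 3 - √(-144 - ⅑*6) = 3 - √(-144 - ⅔) = 3 - √(-434/3) = 3 - I*√1302/3 ≈ 3.0 - 12.028*I)
109/(k + w(4, -5)*13) - 392 = 109/((3 - I*√1302/3) + (8*4/(-1 - 5))*13) - 392 = 109/((3 - I*√1302/3) + (8*4/(-6))*13) - 392 = 109/((3 - I*√1302/3) + (8*4*(-⅙))*13) - 392 = 109/((3 - I*√1302/3) - 16/3*13) - 392 = 109/((3 - I*√1302/3) - 208/3) - 392 = 109/(-199/3 - I*√1302/3) - 392 = -392 + 109/(-199/3 - I*√1302/3)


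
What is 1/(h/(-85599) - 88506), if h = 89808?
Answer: -28533/2525371634 ≈ -1.1299e-5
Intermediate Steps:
1/(h/(-85599) - 88506) = 1/(89808/(-85599) - 88506) = 1/(89808*(-1/85599) - 88506) = 1/(-29936/28533 - 88506) = 1/(-2525371634/28533) = -28533/2525371634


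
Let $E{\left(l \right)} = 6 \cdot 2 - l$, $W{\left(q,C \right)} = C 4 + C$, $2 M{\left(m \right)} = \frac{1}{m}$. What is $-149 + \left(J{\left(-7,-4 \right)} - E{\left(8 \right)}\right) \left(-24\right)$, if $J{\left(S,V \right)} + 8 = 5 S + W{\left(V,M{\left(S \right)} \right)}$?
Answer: $\frac{6913}{7} \approx 987.57$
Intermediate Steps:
$M{\left(m \right)} = \frac{1}{2 m}$
$W{\left(q,C \right)} = 5 C$ ($W{\left(q,C \right)} = 4 C + C = 5 C$)
$J{\left(S,V \right)} = -8 + 5 S + \frac{5}{2 S}$ ($J{\left(S,V \right)} = -8 + \left(5 S + 5 \frac{1}{2 S}\right) = -8 + \left(5 S + \frac{5}{2 S}\right) = -8 + 5 S + \frac{5}{2 S}$)
$E{\left(l \right)} = 12 - l$
$-149 + \left(J{\left(-7,-4 \right)} - E{\left(8 \right)}\right) \left(-24\right) = -149 + \left(\left(-8 + 5 \left(-7\right) + \frac{5}{2 \left(-7\right)}\right) - \left(12 - 8\right)\right) \left(-24\right) = -149 + \left(\left(-8 - 35 + \frac{5}{2} \left(- \frac{1}{7}\right)\right) - \left(12 - 8\right)\right) \left(-24\right) = -149 + \left(\left(-8 - 35 - \frac{5}{14}\right) - 4\right) \left(-24\right) = -149 + \left(- \frac{607}{14} - 4\right) \left(-24\right) = -149 - - \frac{7956}{7} = -149 + \frac{7956}{7} = \frac{6913}{7}$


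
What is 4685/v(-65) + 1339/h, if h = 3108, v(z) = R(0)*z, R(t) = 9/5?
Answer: -4801439/121212 ≈ -39.612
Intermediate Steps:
R(t) = 9/5 (R(t) = 9*(1/5) = 9/5)
v(z) = 9*z/5
4685/v(-65) + 1339/h = 4685/(((9/5)*(-65))) + 1339/3108 = 4685/(-117) + 1339*(1/3108) = 4685*(-1/117) + 1339/3108 = -4685/117 + 1339/3108 = -4801439/121212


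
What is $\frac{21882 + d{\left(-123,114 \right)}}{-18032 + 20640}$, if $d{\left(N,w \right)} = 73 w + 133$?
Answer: $\frac{30337}{2608} \approx 11.632$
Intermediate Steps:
$d{\left(N,w \right)} = 133 + 73 w$
$\frac{21882 + d{\left(-123,114 \right)}}{-18032 + 20640} = \frac{21882 + \left(133 + 73 \cdot 114\right)}{-18032 + 20640} = \frac{21882 + \left(133 + 8322\right)}{2608} = \left(21882 + 8455\right) \frac{1}{2608} = 30337 \cdot \frac{1}{2608} = \frac{30337}{2608}$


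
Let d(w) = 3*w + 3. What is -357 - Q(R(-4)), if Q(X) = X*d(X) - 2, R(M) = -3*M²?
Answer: -7123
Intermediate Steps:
d(w) = 3 + 3*w
Q(X) = -2 + X*(3 + 3*X) (Q(X) = X*(3 + 3*X) - 2 = -2 + X*(3 + 3*X))
-357 - Q(R(-4)) = -357 - (-2 + 3*(-3*(-4)²)*(1 - 3*(-4)²)) = -357 - (-2 + 3*(-3*16)*(1 - 3*16)) = -357 - (-2 + 3*(-48)*(1 - 48)) = -357 - (-2 + 3*(-48)*(-47)) = -357 - (-2 + 6768) = -357 - 1*6766 = -357 - 6766 = -7123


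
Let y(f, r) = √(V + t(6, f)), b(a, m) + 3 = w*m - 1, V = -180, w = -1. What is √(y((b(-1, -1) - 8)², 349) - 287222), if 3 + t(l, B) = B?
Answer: √(-287222 + I*√62) ≈ 0.007 + 535.93*I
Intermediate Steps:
t(l, B) = -3 + B
b(a, m) = -4 - m (b(a, m) = -3 + (-m - 1) = -3 + (-1 - m) = -4 - m)
y(f, r) = √(-183 + f) (y(f, r) = √(-180 + (-3 + f)) = √(-183 + f))
√(y((b(-1, -1) - 8)², 349) - 287222) = √(√(-183 + ((-4 - 1*(-1)) - 8)²) - 287222) = √(√(-183 + ((-4 + 1) - 8)²) - 287222) = √(√(-183 + (-3 - 8)²) - 287222) = √(√(-183 + (-11)²) - 287222) = √(√(-183 + 121) - 287222) = √(√(-62) - 287222) = √(I*√62 - 287222) = √(-287222 + I*√62)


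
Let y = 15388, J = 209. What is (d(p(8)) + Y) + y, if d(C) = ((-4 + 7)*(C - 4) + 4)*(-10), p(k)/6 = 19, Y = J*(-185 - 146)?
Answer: -57131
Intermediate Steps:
Y = -69179 (Y = 209*(-185 - 146) = 209*(-331) = -69179)
p(k) = 114 (p(k) = 6*19 = 114)
d(C) = 80 - 30*C (d(C) = (3*(-4 + C) + 4)*(-10) = ((-12 + 3*C) + 4)*(-10) = (-8 + 3*C)*(-10) = 80 - 30*C)
(d(p(8)) + Y) + y = ((80 - 30*114) - 69179) + 15388 = ((80 - 3420) - 69179) + 15388 = (-3340 - 69179) + 15388 = -72519 + 15388 = -57131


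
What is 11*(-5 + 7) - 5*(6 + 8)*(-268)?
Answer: 18782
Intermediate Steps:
11*(-5 + 7) - 5*(6 + 8)*(-268) = 11*2 - 5*14*(-268) = 22 - 70*(-268) = 22 + 18760 = 18782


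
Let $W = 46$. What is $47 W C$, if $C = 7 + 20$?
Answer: $58374$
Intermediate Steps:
$C = 27$
$47 W C = 47 \cdot 46 \cdot 27 = 2162 \cdot 27 = 58374$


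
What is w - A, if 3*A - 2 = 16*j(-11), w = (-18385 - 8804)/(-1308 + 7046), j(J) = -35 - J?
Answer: 111071/906 ≈ 122.59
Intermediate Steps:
w = -1431/302 (w = -27189/5738 = -27189*1/5738 = -1431/302 ≈ -4.7384)
A = -382/3 (A = ⅔ + (16*(-35 - 1*(-11)))/3 = ⅔ + (16*(-35 + 11))/3 = ⅔ + (16*(-24))/3 = ⅔ + (⅓)*(-384) = ⅔ - 128 = -382/3 ≈ -127.33)
w - A = -1431/302 - 1*(-382/3) = -1431/302 + 382/3 = 111071/906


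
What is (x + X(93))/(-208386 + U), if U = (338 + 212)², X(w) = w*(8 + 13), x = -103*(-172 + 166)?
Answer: 2571/94114 ≈ 0.027318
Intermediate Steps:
x = 618 (x = -103*(-6) = 618)
X(w) = 21*w (X(w) = w*21 = 21*w)
U = 302500 (U = 550² = 302500)
(x + X(93))/(-208386 + U) = (618 + 21*93)/(-208386 + 302500) = (618 + 1953)/94114 = 2571*(1/94114) = 2571/94114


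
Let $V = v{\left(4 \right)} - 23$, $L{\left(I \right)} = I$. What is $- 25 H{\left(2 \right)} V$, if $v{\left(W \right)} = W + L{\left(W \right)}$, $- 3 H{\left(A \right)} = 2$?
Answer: $-250$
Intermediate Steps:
$H{\left(A \right)} = - \frac{2}{3}$ ($H{\left(A \right)} = \left(- \frac{1}{3}\right) 2 = - \frac{2}{3}$)
$v{\left(W \right)} = 2 W$ ($v{\left(W \right)} = W + W = 2 W$)
$V = -15$ ($V = 2 \cdot 4 - 23 = 8 - 23 = -15$)
$- 25 H{\left(2 \right)} V = \left(-25\right) \left(- \frac{2}{3}\right) \left(-15\right) = \frac{50}{3} \left(-15\right) = -250$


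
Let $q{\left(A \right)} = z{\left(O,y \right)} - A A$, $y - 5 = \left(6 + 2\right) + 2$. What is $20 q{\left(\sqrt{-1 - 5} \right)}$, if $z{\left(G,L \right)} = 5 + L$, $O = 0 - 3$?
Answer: $520$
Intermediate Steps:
$O = -3$
$y = 15$ ($y = 5 + \left(\left(6 + 2\right) + 2\right) = 5 + \left(8 + 2\right) = 5 + 10 = 15$)
$q{\left(A \right)} = 20 - A^{2}$ ($q{\left(A \right)} = \left(5 + 15\right) - A A = 20 - A^{2}$)
$20 q{\left(\sqrt{-1 - 5} \right)} = 20 \left(20 - \left(\sqrt{-1 - 5}\right)^{2}\right) = 20 \left(20 - \left(\sqrt{-6}\right)^{2}\right) = 20 \left(20 - \left(i \sqrt{6}\right)^{2}\right) = 20 \left(20 - -6\right) = 20 \left(20 + 6\right) = 20 \cdot 26 = 520$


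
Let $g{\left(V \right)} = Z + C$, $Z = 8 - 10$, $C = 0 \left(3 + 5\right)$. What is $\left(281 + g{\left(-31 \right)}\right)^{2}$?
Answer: $77841$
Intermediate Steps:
$C = 0$ ($C = 0 \cdot 8 = 0$)
$Z = -2$ ($Z = 8 - 10 = -2$)
$g{\left(V \right)} = -2$ ($g{\left(V \right)} = -2 + 0 = -2$)
$\left(281 + g{\left(-31 \right)}\right)^{2} = \left(281 - 2\right)^{2} = 279^{2} = 77841$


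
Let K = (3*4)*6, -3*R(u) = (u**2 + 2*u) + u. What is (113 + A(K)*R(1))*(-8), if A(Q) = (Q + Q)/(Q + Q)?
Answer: -2680/3 ≈ -893.33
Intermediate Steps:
R(u) = -u - u**2/3 (R(u) = -((u**2 + 2*u) + u)/3 = -(u**2 + 3*u)/3 = -u - u**2/3)
K = 72 (K = 12*6 = 72)
A(Q) = 1 (A(Q) = (2*Q)/((2*Q)) = (2*Q)*(1/(2*Q)) = 1)
(113 + A(K)*R(1))*(-8) = (113 + 1*(-1/3*1*(3 + 1)))*(-8) = (113 + 1*(-1/3*1*4))*(-8) = (113 + 1*(-4/3))*(-8) = (113 - 4/3)*(-8) = (335/3)*(-8) = -2680/3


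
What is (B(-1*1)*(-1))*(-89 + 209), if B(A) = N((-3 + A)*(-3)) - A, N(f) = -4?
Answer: 360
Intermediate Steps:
B(A) = -4 - A
(B(-1*1)*(-1))*(-89 + 209) = ((-4 - (-1))*(-1))*(-89 + 209) = ((-4 - 1*(-1))*(-1))*120 = ((-4 + 1)*(-1))*120 = -3*(-1)*120 = 3*120 = 360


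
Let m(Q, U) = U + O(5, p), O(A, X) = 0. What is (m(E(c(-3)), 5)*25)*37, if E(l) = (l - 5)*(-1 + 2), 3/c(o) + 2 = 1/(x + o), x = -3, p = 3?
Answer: 4625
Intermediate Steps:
c(o) = 3/(-2 + 1/(-3 + o))
E(l) = -5 + l (E(l) = (-5 + l)*1 = -5 + l)
m(Q, U) = U (m(Q, U) = U + 0 = U)
(m(E(c(-3)), 5)*25)*37 = (5*25)*37 = 125*37 = 4625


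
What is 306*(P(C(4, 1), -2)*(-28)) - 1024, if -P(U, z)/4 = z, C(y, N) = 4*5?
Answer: -69568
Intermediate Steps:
C(y, N) = 20
P(U, z) = -4*z
306*(P(C(4, 1), -2)*(-28)) - 1024 = 306*(-4*(-2)*(-28)) - 1024 = 306*(8*(-28)) - 1024 = 306*(-224) - 1024 = -68544 - 1024 = -69568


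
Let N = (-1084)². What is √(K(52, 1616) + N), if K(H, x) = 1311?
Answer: √1176367 ≈ 1084.6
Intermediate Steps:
N = 1175056
√(K(52, 1616) + N) = √(1311 + 1175056) = √1176367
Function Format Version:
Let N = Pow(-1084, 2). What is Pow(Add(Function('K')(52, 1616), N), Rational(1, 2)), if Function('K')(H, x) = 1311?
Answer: Pow(1176367, Rational(1, 2)) ≈ 1084.6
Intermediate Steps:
N = 1175056
Pow(Add(Function('K')(52, 1616), N), Rational(1, 2)) = Pow(Add(1311, 1175056), Rational(1, 2)) = Pow(1176367, Rational(1, 2))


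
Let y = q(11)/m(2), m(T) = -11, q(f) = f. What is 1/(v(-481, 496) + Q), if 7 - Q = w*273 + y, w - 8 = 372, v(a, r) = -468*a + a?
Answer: 1/120895 ≈ 8.2716e-6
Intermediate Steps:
v(a, r) = -467*a
y = -1 (y = 11/(-11) = 11*(-1/11) = -1)
w = 380 (w = 8 + 372 = 380)
Q = -103732 (Q = 7 - (380*273 - 1) = 7 - (103740 - 1) = 7 - 1*103739 = 7 - 103739 = -103732)
1/(v(-481, 496) + Q) = 1/(-467*(-481) - 103732) = 1/(224627 - 103732) = 1/120895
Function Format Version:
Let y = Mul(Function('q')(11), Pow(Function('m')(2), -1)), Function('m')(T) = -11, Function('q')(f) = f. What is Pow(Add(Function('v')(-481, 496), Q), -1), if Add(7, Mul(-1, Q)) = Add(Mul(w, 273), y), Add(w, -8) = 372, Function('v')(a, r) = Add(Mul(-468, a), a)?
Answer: Rational(1, 120895) ≈ 8.2716e-6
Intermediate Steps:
Function('v')(a, r) = Mul(-467, a)
y = -1 (y = Mul(11, Pow(-11, -1)) = Mul(11, Rational(-1, 11)) = -1)
w = 380 (w = Add(8, 372) = 380)
Q = -103732 (Q = Add(7, Mul(-1, Add(Mul(380, 273), -1))) = Add(7, Mul(-1, Add(103740, -1))) = Add(7, Mul(-1, 103739)) = Add(7, -103739) = -103732)
Pow(Add(Function('v')(-481, 496), Q), -1) = Pow(Add(Mul(-467, -481), -103732), -1) = Pow(Add(224627, -103732), -1) = Pow(120895, -1) = Rational(1, 120895)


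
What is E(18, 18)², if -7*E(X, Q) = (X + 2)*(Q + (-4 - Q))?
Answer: 6400/49 ≈ 130.61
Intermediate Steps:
E(X, Q) = 8/7 + 4*X/7 (E(X, Q) = -(X + 2)*(Q + (-4 - Q))/7 = -(2 + X)*(-4)/7 = -(-8 - 4*X)/7 = 8/7 + 4*X/7)
E(18, 18)² = (8/7 + (4/7)*18)² = (8/7 + 72/7)² = (80/7)² = 6400/49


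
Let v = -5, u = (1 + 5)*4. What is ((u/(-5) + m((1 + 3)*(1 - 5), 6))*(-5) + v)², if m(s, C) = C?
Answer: 121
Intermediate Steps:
u = 24 (u = 6*4 = 24)
((u/(-5) + m((1 + 3)*(1 - 5), 6))*(-5) + v)² = ((24/(-5) + 6)*(-5) - 5)² = ((24*(-⅕) + 6)*(-5) - 5)² = ((-24/5 + 6)*(-5) - 5)² = ((6/5)*(-5) - 5)² = (-6 - 5)² = (-11)² = 121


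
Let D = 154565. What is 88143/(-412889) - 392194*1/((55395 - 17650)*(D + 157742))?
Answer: -1039194059471711/4867146975218635 ≈ -0.21351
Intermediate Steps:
88143/(-412889) - 392194*1/((55395 - 17650)*(D + 157742)) = 88143/(-412889) - 392194*1/((55395 - 17650)*(154565 + 157742)) = 88143*(-1/412889) - 392194/(312307*37745) = -88143/412889 - 392194/11788027715 = -1039194059471711/4867146975218635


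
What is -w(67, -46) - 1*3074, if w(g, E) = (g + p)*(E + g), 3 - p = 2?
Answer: -4502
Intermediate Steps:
p = 1 (p = 3 - 1*2 = 3 - 2 = 1)
w(g, E) = (1 + g)*(E + g) (w(g, E) = (g + 1)*(E + g) = (1 + g)*(E + g))
-w(67, -46) - 1*3074 = -(-46 + 67 + 67² - 46*67) - 1*3074 = -(-46 + 67 + 4489 - 3082) - 3074 = -1*1428 - 3074 = -1428 - 3074 = -4502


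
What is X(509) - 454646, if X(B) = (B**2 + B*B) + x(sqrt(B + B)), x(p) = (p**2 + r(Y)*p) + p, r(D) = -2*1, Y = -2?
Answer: 64534 - sqrt(1018) ≈ 64502.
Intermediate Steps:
r(D) = -2
x(p) = p**2 - p (x(p) = (p**2 - 2*p) + p = p**2 - p)
X(B) = 2*B**2 + sqrt(2)*sqrt(B)*(-1 + sqrt(2)*sqrt(B)) (X(B) = (B**2 + B*B) + sqrt(B + B)*(-1 + sqrt(B + B)) = (B**2 + B**2) + sqrt(2*B)*(-1 + sqrt(2*B)) = 2*B**2 + (sqrt(2)*sqrt(B))*(-1 + sqrt(2)*sqrt(B)) = 2*B**2 + sqrt(2)*sqrt(B)*(-1 + sqrt(2)*sqrt(B)))
X(509) - 454646 = (2*509 + 2*509**2 - sqrt(2)*sqrt(509)) - 454646 = (1018 + 2*259081 - sqrt(1018)) - 454646 = (1018 + 518162 - sqrt(1018)) - 454646 = (519180 - sqrt(1018)) - 454646 = 64534 - sqrt(1018)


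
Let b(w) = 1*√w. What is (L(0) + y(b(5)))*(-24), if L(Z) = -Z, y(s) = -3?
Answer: 72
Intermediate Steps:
b(w) = √w
(L(0) + y(b(5)))*(-24) = (-1*0 - 3)*(-24) = (0 - 3)*(-24) = -3*(-24) = 72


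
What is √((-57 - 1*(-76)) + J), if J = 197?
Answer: 6*√6 ≈ 14.697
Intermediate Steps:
√((-57 - 1*(-76)) + J) = √((-57 - 1*(-76)) + 197) = √((-57 + 76) + 197) = √(19 + 197) = √216 = 6*√6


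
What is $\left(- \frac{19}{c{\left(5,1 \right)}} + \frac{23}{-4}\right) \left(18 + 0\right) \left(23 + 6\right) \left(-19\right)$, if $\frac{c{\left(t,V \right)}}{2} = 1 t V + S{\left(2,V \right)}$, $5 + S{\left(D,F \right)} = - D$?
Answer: $9918$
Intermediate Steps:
$S{\left(D,F \right)} = -5 - D$
$c{\left(t,V \right)} = -14 + 2 V t$ ($c{\left(t,V \right)} = 2 \left(1 t V - 7\right) = 2 \left(t V - 7\right) = 2 \left(V t - 7\right) = 2 \left(-7 + V t\right) = -14 + 2 V t$)
$\left(- \frac{19}{c{\left(5,1 \right)}} + \frac{23}{-4}\right) \left(18 + 0\right) \left(23 + 6\right) \left(-19\right) = \left(- \frac{19}{-14 + 2 \cdot 1 \cdot 5} + \frac{23}{-4}\right) \left(18 + 0\right) \left(23 + 6\right) \left(-19\right) = \left(- \frac{19}{-14 + 10} + 23 \left(- \frac{1}{4}\right)\right) 18 \cdot 29 \left(-19\right) = \left(- \frac{19}{-4} - \frac{23}{4}\right) 522 \left(-19\right) = \left(\left(-19\right) \left(- \frac{1}{4}\right) - \frac{23}{4}\right) 522 \left(-19\right) = \left(\frac{19}{4} - \frac{23}{4}\right) 522 \left(-19\right) = \left(-1\right) 522 \left(-19\right) = \left(-522\right) \left(-19\right) = 9918$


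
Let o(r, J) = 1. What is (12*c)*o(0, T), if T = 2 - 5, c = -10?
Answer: -120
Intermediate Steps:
T = -3
(12*c)*o(0, T) = (12*(-10))*1 = -120*1 = -120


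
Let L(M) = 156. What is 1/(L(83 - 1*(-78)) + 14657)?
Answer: 1/14813 ≈ 6.7508e-5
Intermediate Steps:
1/(L(83 - 1*(-78)) + 14657) = 1/(156 + 14657) = 1/14813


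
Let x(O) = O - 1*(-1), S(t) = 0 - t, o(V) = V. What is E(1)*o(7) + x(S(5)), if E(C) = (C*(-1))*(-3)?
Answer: 17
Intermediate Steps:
E(C) = 3*C (E(C) = -C*(-3) = 3*C)
S(t) = -t
x(O) = 1 + O (x(O) = O + 1 = 1 + O)
E(1)*o(7) + x(S(5)) = (3*1)*7 + (1 - 1*5) = 3*7 + (1 - 5) = 21 - 4 = 17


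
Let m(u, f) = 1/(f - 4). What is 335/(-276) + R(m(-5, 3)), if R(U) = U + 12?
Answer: 2701/276 ≈ 9.7862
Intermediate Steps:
m(u, f) = 1/(-4 + f)
R(U) = 12 + U
335/(-276) + R(m(-5, 3)) = 335/(-276) + (12 + 1/(-4 + 3)) = 335*(-1/276) + (12 + 1/(-1)) = -335/276 + (12 - 1) = -335/276 + 11 = 2701/276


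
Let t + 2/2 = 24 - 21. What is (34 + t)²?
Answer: 1296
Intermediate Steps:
t = 2 (t = -1 + (24 - 21) = -1 + 3 = 2)
(34 + t)² = (34 + 2)² = 36² = 1296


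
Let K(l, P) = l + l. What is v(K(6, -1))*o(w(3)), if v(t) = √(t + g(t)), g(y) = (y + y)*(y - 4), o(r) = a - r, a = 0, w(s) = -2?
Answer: 4*√51 ≈ 28.566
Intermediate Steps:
K(l, P) = 2*l
o(r) = -r (o(r) = 0 - r = -r)
g(y) = 2*y*(-4 + y) (g(y) = (2*y)*(-4 + y) = 2*y*(-4 + y))
v(t) = √(t + 2*t*(-4 + t))
v(K(6, -1))*o(w(3)) = √((2*6)*(-7 + 2*(2*6)))*(-1*(-2)) = √(12*(-7 + 2*12))*2 = √(12*(-7 + 24))*2 = √(12*17)*2 = √204*2 = (2*√51)*2 = 4*√51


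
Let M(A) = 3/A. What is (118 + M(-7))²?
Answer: 677329/49 ≈ 13823.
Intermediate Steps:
(118 + M(-7))² = (118 + 3/(-7))² = (118 + 3*(-⅐))² = (118 - 3/7)² = (823/7)² = 677329/49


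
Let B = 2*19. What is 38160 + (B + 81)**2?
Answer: 52321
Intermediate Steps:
B = 38
38160 + (B + 81)**2 = 38160 + (38 + 81)**2 = 38160 + 119**2 = 38160 + 14161 = 52321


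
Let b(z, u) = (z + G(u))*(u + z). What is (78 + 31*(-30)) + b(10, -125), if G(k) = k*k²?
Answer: 224607373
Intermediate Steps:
G(k) = k³
b(z, u) = (u + z)*(z + u³) (b(z, u) = (z + u³)*(u + z) = (u + z)*(z + u³))
(78 + 31*(-30)) + b(10, -125) = (78 + 31*(-30)) + ((-125)⁴ + 10² - 125*10 + 10*(-125)³) = (78 - 930) + (244140625 + 100 - 1250 + 10*(-1953125)) = -852 + (244140625 + 100 - 1250 - 19531250) = -852 + 224608225 = 224607373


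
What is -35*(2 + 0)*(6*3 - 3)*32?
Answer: -33600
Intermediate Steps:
-35*(2 + 0)*(6*3 - 3)*32 = -70*(18 - 3)*32 = -70*15*32 = -35*30*32 = -1050*32 = -33600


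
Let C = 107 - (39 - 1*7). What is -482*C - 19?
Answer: -36169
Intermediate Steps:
C = 75 (C = 107 - (39 - 7) = 107 - 1*32 = 107 - 32 = 75)
-482*C - 19 = -482*75 - 19 = -36150 - 19 = -36169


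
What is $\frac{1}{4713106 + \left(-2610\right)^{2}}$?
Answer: $\frac{1}{11525206} \approx 8.6766 \cdot 10^{-8}$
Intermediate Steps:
$\frac{1}{4713106 + \left(-2610\right)^{2}} = \frac{1}{4713106 + 6812100} = \frac{1}{11525206}$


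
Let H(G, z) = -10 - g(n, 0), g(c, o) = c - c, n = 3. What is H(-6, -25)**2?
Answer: 100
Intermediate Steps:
g(c, o) = 0
H(G, z) = -10 (H(G, z) = -10 - 1*0 = -10 + 0 = -10)
H(-6, -25)**2 = (-10)**2 = 100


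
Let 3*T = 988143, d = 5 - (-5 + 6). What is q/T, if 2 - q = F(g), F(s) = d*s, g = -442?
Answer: 1770/329381 ≈ 0.0053737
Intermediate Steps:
d = 4 (d = 5 - 1*1 = 5 - 1 = 4)
F(s) = 4*s
q = 1770 (q = 2 - 4*(-442) = 2 - 1*(-1768) = 2 + 1768 = 1770)
T = 329381 (T = (1/3)*988143 = 329381)
q/T = 1770/329381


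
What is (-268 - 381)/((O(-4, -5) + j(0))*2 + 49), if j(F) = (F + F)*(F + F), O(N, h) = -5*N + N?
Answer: -649/81 ≈ -8.0123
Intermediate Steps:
O(N, h) = -4*N
j(F) = 4*F**2 (j(F) = (2*F)*(2*F) = 4*F**2)
(-268 - 381)/((O(-4, -5) + j(0))*2 + 49) = (-268 - 381)/((-4*(-4) + 4*0**2)*2 + 49) = -649/((16 + 4*0)*2 + 49) = -649/((16 + 0)*2 + 49) = -649/(16*2 + 49) = -649/(32 + 49) = -649/81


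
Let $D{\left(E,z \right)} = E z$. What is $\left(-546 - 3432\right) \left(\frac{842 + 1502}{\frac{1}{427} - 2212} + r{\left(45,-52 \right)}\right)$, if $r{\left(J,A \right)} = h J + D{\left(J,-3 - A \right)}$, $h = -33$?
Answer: $- \frac{300142607024}{104947} \approx -2.8599 \cdot 10^{6}$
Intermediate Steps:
$r{\left(J,A \right)} = - 33 J + J \left(-3 - A\right)$
$\left(-546 - 3432\right) \left(\frac{842 + 1502}{\frac{1}{427} - 2212} + r{\left(45,-52 \right)}\right) = \left(-546 - 3432\right) \left(\frac{842 + 1502}{\frac{1}{427} - 2212} + 45 \left(-36 - -52\right)\right) = - 3978 \left(\frac{2344}{\frac{1}{427} - 2212} + 45 \left(-36 + 52\right)\right) = - 3978 \left(\frac{2344}{- \frac{944523}{427}} + 45 \cdot 16\right) = - 3978 \left(2344 \left(- \frac{427}{944523}\right) + 720\right) = - 3978 \left(- \frac{1000888}{944523} + 720\right) = \left(-3978\right) \frac{679055672}{944523} = - \frac{300142607024}{104947}$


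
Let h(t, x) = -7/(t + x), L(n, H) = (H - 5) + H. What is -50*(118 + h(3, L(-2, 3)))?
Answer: -11625/2 ≈ -5812.5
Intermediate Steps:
L(n, H) = -5 + 2*H (L(n, H) = (-5 + H) + H = -5 + 2*H)
-50*(118 + h(3, L(-2, 3))) = -50*(118 - 7/(3 + (-5 + 2*3))) = -50*(118 - 7/(3 + (-5 + 6))) = -50*(118 - 7/(3 + 1)) = -50*(118 - 7/4) = -50*465/4 = -11625/2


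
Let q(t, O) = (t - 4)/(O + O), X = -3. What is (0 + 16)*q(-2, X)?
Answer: 16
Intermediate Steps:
q(t, O) = (-4 + t)/(2*O) (q(t, O) = (-4 + t)/((2*O)) = (-4 + t)*(1/(2*O)) = (-4 + t)/(2*O))
(0 + 16)*q(-2, X) = (0 + 16)*((½)*(-4 - 2)/(-3)) = 16*((½)*(-⅓)*(-6)) = 16*1 = 16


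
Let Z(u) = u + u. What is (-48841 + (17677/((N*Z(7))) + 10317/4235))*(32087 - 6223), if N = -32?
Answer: -6118636751903/4840 ≈ -1.2642e+9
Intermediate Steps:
Z(u) = 2*u
(-48841 + (17677/((N*Z(7))) + 10317/4235))*(32087 - 6223) = (-48841 + (17677/((-64*7)) + 10317/4235))*(32087 - 6223) = (-48841 + (17677/((-32*14)) + 10317*(1/4235)))*25864 = (-48841 + (17677/(-448) + 10317/4235))*25864 = (-48841 + (17677*(-1/448) + 10317/4235))*25864 = (-48841 + (-17677/448 + 10317/4235))*25864 = (-48841 - 1433471/38720)*25864 = -1892556991/38720*25864 = -6118636751903/4840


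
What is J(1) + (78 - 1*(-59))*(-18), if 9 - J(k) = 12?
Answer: -2469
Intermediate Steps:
J(k) = -3 (J(k) = 9 - 1*12 = 9 - 12 = -3)
J(1) + (78 - 1*(-59))*(-18) = -3 + (78 - 1*(-59))*(-18) = -3 + (78 + 59)*(-18) = -3 + 137*(-18) = -3 - 2466 = -2469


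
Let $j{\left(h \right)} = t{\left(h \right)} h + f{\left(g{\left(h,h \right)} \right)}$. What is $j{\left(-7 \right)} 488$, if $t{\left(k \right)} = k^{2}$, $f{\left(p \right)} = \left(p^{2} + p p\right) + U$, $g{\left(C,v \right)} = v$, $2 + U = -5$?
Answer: $-122976$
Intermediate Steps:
$U = -7$ ($U = -2 - 5 = -7$)
$f{\left(p \right)} = -7 + 2 p^{2}$ ($f{\left(p \right)} = \left(p^{2} + p p\right) - 7 = \left(p^{2} + p^{2}\right) - 7 = 2 p^{2} - 7 = -7 + 2 p^{2}$)
$j{\left(h \right)} = -7 + h^{3} + 2 h^{2}$ ($j{\left(h \right)} = h^{2} h + \left(-7 + 2 h^{2}\right) = h^{3} + \left(-7 + 2 h^{2}\right) = -7 + h^{3} + 2 h^{2}$)
$j{\left(-7 \right)} 488 = \left(-7 + \left(-7\right)^{3} + 2 \left(-7\right)^{2}\right) 488 = \left(-7 - 343 + 2 \cdot 49\right) 488 = \left(-7 - 343 + 98\right) 488 = \left(-252\right) 488 = -122976$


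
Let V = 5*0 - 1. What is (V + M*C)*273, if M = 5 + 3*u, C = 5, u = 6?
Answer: 31122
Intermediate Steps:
V = -1 (V = 0 - 1 = -1)
M = 23 (M = 5 + 3*6 = 5 + 18 = 23)
(V + M*C)*273 = (-1 + 23*5)*273 = (-1 + 115)*273 = 114*273 = 31122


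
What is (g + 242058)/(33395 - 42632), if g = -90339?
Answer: -50573/3079 ≈ -16.425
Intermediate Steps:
(g + 242058)/(33395 - 42632) = (-90339 + 242058)/(33395 - 42632) = 151719/(-9237) = 151719*(-1/9237) = -50573/3079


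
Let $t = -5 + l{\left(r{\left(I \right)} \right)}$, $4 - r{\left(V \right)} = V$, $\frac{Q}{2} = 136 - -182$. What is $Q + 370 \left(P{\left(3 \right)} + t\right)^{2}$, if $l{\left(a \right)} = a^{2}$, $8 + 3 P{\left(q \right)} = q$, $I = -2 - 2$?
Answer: $\frac{10951804}{9} \approx 1.2169 \cdot 10^{6}$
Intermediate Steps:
$I = -4$
$Q = 636$ ($Q = 2 \left(136 - -182\right) = 2 \left(136 + 182\right) = 2 \cdot 318 = 636$)
$r{\left(V \right)} = 4 - V$
$P{\left(q \right)} = - \frac{8}{3} + \frac{q}{3}$
$t = 59$ ($t = -5 + \left(4 - -4\right)^{2} = -5 + \left(4 + 4\right)^{2} = -5 + 8^{2} = -5 + 64 = 59$)
$Q + 370 \left(P{\left(3 \right)} + t\right)^{2} = 636 + 370 \left(\left(- \frac{8}{3} + \frac{1}{3} \cdot 3\right) + 59\right)^{2} = 636 + 370 \left(\left(- \frac{8}{3} + 1\right) + 59\right)^{2} = 636 + 370 \left(- \frac{5}{3} + 59\right)^{2} = 636 + 370 \left(\frac{172}{3}\right)^{2} = 636 + 370 \cdot \frac{29584}{9} = 636 + \frac{10946080}{9} = \frac{10951804}{9}$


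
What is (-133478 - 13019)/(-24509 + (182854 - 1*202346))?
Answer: 146497/44001 ≈ 3.3294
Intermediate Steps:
(-133478 - 13019)/(-24509 + (182854 - 1*202346)) = -146497/(-24509 + (182854 - 202346)) = -146497/(-24509 - 19492) = -146497/(-44001) = -146497*(-1/44001) = 146497/44001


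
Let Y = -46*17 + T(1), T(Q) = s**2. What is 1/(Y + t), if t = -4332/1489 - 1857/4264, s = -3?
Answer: -6349096/4929087929 ≈ -0.0012881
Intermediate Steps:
t = -21236721/6349096 (t = -4332*1/1489 - 1857*1/4264 = -4332/1489 - 1857/4264 = -21236721/6349096 ≈ -3.3448)
T(Q) = 9 (T(Q) = (-3)**2 = 9)
Y = -773 (Y = -46*17 + 9 = -782 + 9 = -773)
1/(Y + t) = 1/(-773 - 21236721/6349096) = 1/(-4929087929/6349096) = -6349096/4929087929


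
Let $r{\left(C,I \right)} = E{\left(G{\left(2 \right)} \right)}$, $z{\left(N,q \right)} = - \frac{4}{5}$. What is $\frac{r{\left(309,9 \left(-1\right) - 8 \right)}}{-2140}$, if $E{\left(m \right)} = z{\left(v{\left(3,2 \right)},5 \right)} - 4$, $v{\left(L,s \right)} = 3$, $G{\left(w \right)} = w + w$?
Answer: $\frac{6}{2675} \approx 0.002243$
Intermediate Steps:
$G{\left(w \right)} = 2 w$
$z{\left(N,q \right)} = - \frac{4}{5}$ ($z{\left(N,q \right)} = \left(-4\right) \frac{1}{5} = - \frac{4}{5}$)
$E{\left(m \right)} = - \frac{24}{5}$ ($E{\left(m \right)} = - \frac{4}{5} - 4 = - \frac{24}{5}$)
$r{\left(C,I \right)} = - \frac{24}{5}$
$\frac{r{\left(309,9 \left(-1\right) - 8 \right)}}{-2140} = - \frac{24}{5 \left(-2140\right)} = \left(- \frac{24}{5}\right) \left(- \frac{1}{2140}\right) = \frac{6}{2675}$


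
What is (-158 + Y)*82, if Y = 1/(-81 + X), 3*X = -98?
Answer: -4418242/341 ≈ -12957.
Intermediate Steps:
X = -98/3 (X = (⅓)*(-98) = -98/3 ≈ -32.667)
Y = -3/341 (Y = 1/(-81 - 98/3) = 1/(-341/3) = -3/341 ≈ -0.0087977)
(-158 + Y)*82 = (-158 - 3/341)*82 = -53881/341*82 = -4418242/341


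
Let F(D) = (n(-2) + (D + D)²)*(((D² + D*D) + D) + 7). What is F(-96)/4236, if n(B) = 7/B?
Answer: 1352264303/8472 ≈ 1.5962e+5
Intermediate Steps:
F(D) = (-7/2 + 4*D²)*(7 + D + 2*D²) (F(D) = (7/(-2) + (D + D)²)*(((D² + D*D) + D) + 7) = (7*(-½) + (2*D)²)*(((D² + D²) + D) + 7) = (-7/2 + 4*D²)*((2*D² + D) + 7) = (-7/2 + 4*D²)*((D + 2*D²) + 7) = (-7/2 + 4*D²)*(7 + D + 2*D²))
F(-96)/4236 = (-49/2 + 4*(-96)³ + 8*(-96)⁴ + 21*(-96)² - 7/2*(-96))/4236 = (-49/2 + 4*(-884736) + 8*84934656 + 21*9216 + 336)*(1/4236) = (-49/2 - 3538944 + 679477248 + 193536 + 336)*(1/4236) = (1352264303/2)*(1/4236) = 1352264303/8472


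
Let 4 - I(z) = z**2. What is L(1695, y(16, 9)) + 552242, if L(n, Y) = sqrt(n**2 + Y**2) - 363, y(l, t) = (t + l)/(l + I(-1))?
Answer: 551879 + 5*sqrt(41486506)/19 ≈ 5.5357e+5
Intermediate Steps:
I(z) = 4 - z**2
y(l, t) = (l + t)/(3 + l) (y(l, t) = (t + l)/(l + (4 - 1*(-1)**2)) = (l + t)/(l + (4 - 1*1)) = (l + t)/(l + (4 - 1)) = (l + t)/(l + 3) = (l + t)/(3 + l))
L(n, Y) = -363 + sqrt(Y**2 + n**2) (L(n, Y) = sqrt(Y**2 + n**2) - 363 = -363 + sqrt(Y**2 + n**2))
L(1695, y(16, 9)) + 552242 = (-363 + sqrt(((16 + 9)/(3 + 16))**2 + 1695**2)) + 552242 = (-363 + sqrt((25/19)**2 + 2873025)) + 552242 = (-363 + sqrt(625/361 + 2873025)) + 552242 = (-363 + sqrt(1037162650/361)) + 552242 = (-363 + 5*sqrt(41486506)/19) + 552242 = 551879 + 5*sqrt(41486506)/19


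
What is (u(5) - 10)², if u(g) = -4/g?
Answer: 2916/25 ≈ 116.64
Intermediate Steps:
(u(5) - 10)² = (-4/5 - 10)² = (-4*⅕ - 10)² = (-⅘ - 10)² = (-54/5)² = 2916/25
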